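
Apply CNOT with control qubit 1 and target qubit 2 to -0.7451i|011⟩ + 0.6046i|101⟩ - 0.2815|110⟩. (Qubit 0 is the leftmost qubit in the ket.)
-0.7451i|010⟩ + 0.6046i|101⟩ - 0.2815|111⟩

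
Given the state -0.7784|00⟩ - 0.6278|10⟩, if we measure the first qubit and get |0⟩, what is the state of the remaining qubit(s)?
-|0⟩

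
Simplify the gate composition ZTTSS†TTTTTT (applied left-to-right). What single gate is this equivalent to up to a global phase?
Z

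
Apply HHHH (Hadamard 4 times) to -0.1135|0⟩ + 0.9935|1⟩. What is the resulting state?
-0.1135|0⟩ + 0.9935|1⟩

H² = I, so an even number of Hadamards cancels: H^4 = I and the state is unchanged.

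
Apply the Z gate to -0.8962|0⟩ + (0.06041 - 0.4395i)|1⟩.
-0.8962|0⟩ + (-0.06041 + 0.4395i)|1⟩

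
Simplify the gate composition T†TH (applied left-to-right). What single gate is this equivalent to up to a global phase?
H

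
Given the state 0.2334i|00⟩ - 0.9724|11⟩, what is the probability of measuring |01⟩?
0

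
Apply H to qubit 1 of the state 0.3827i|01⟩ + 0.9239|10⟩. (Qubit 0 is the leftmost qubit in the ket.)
0.2706i|00⟩ - 0.2706i|01⟩ + 0.6533|10⟩ + 0.6533|11⟩

H on qubit 1 mixes each pair of kets that differ only in qubit 1: amplitudes (a, b) of (|…0…⟩, |…1…⟩) become ((a + b)/√2, (a − b)/√2). Kets absent from the input have amplitude 0.
(|00⟩, |01⟩): (a, b) = (0, 0.3827i) → (0.2706i, -0.2706i)
(|10⟩, |11⟩): (a, b) = (0.9239, 0) → (0.6533, 0.6533)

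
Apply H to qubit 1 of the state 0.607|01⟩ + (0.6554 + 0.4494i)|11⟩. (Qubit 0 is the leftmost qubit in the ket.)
0.4292|00⟩ - 0.4292|01⟩ + (0.4634 + 0.3178i)|10⟩ + (-0.4634 - 0.3178i)|11⟩

H on qubit 1 mixes each pair of kets that differ only in qubit 1: amplitudes (a, b) of (|…0…⟩, |…1…⟩) become ((a + b)/√2, (a − b)/√2). Kets absent from the input have amplitude 0.
(|00⟩, |01⟩): (a, b) = (0, 0.607) → (0.4292, -0.4292)
(|10⟩, |11⟩): (a, b) = (0, (0.6554 + 0.4494i)) → ((0.4634 + 0.3178i), (-0.4634 - 0.3178i))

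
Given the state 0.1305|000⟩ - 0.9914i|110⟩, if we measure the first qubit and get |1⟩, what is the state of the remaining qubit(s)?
-i|10⟩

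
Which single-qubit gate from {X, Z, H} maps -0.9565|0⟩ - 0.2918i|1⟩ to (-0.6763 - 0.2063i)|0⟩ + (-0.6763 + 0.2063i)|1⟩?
H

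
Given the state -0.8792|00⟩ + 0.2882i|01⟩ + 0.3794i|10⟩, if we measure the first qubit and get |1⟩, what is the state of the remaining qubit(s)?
i|0⟩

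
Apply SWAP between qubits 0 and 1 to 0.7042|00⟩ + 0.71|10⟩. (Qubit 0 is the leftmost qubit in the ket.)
0.7042|00⟩ + 0.71|01⟩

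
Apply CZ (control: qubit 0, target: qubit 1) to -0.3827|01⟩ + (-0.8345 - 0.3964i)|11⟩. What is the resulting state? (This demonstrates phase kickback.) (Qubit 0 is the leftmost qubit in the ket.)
-0.3827|01⟩ + (0.8345 + 0.3964i)|11⟩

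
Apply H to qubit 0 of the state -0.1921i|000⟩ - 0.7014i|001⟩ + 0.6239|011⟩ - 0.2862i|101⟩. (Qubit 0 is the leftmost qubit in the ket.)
-0.1358i|000⟩ - 0.6983i|001⟩ + 0.4412|011⟩ - 0.1358i|100⟩ - 0.2936i|101⟩ + 0.4412|111⟩

H on qubit 0 mixes each pair of kets that differ only in qubit 0: amplitudes (a, b) of (|…0…⟩, |…1…⟩) become ((a + b)/√2, (a − b)/√2). Kets absent from the input have amplitude 0.
(|000⟩, |100⟩): (a, b) = (-0.1921i, 0) → (-0.1358i, -0.1358i)
(|001⟩, |101⟩): (a, b) = (-0.7014i, -0.2862i) → (-0.6983i, -0.2936i)
(|011⟩, |111⟩): (a, b) = (0.6239, 0) → (0.4412, 0.4412)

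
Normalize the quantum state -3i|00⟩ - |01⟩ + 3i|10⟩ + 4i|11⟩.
-0.5071i|00⟩ - 0.169|01⟩ + 0.5071i|10⟩ + 0.6761i|11⟩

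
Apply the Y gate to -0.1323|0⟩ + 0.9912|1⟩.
-0.9912i|0⟩ - 0.1323i|1⟩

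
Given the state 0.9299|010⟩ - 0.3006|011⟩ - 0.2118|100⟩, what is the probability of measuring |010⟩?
0.8647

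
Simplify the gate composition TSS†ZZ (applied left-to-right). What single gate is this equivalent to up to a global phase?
T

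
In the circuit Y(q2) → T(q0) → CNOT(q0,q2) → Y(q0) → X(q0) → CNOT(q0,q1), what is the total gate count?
6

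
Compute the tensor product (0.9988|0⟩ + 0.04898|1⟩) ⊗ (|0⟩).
0.9988|00⟩ + 0.04898|10⟩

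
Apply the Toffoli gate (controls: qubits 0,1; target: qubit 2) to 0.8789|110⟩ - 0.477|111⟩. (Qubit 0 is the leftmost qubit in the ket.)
-0.477|110⟩ + 0.8789|111⟩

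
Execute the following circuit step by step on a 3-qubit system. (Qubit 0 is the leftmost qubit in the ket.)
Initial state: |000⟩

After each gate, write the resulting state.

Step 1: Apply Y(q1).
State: i|010⟩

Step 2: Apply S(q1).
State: -|010⟩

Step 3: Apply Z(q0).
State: -|010⟩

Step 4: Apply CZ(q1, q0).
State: -|010⟩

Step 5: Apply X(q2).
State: -|011⟩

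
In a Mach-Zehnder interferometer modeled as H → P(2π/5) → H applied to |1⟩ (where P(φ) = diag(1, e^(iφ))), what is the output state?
(0.3455 - 0.4755i)|0⟩ + (0.6545 + 0.4755i)|1⟩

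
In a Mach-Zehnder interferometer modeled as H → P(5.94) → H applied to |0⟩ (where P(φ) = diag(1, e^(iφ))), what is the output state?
(0.9708 - 0.1682i)|0⟩ + (0.02916 + 0.1682i)|1⟩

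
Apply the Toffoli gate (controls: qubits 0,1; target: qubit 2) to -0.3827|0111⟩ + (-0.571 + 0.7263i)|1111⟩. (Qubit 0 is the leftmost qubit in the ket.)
-0.3827|0111⟩ + (-0.571 + 0.7263i)|1101⟩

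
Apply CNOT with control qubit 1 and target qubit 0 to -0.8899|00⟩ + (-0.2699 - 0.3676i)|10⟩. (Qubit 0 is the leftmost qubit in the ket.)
-0.8899|00⟩ + (-0.2699 - 0.3676i)|10⟩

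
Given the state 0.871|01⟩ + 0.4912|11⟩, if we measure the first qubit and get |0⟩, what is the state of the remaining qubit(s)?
|1⟩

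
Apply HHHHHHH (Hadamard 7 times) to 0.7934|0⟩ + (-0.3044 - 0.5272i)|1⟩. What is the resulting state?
(0.3458 - 0.3728i)|0⟩ + (0.7763 + 0.3728i)|1⟩

H² = I, so H^7 = H: a single Hadamard. With (a, b) = (0.7934, (-0.3044 - 0.5272i)), H gives ((a + b)/√2, (a − b)/√2) = ((0.3458 - 0.3728i), (0.7763 + 0.3728i)).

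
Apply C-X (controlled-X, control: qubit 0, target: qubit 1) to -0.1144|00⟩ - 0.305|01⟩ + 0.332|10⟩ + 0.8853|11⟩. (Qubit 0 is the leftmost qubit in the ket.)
-0.1144|00⟩ - 0.305|01⟩ + 0.8853|10⟩ + 0.332|11⟩

C-X leaves the control-|0⟩ kets |00⟩, |01⟩ unchanged and applies X to qubit 1 on the control-|1⟩ pair (|10⟩, |11⟩).
X = [[0, 1], [1, 0]].
With a = amp(|10⟩) = 0.332 and b = amp(|11⟩) = 0.8853:
new amp(|10⟩) = (1)·b = 0.8853
new amp(|11⟩) = (1)·a = 0.332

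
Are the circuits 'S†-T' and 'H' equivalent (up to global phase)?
No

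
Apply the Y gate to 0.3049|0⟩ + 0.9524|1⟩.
-0.9524i|0⟩ + 0.3049i|1⟩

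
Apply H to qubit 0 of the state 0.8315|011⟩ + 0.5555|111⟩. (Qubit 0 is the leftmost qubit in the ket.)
0.9808|011⟩ + 0.1952|111⟩

H on qubit 0 mixes each pair of kets that differ only in qubit 0: amplitudes (a, b) of (|…0…⟩, |…1…⟩) become ((a + b)/√2, (a − b)/√2). Kets absent from the input have amplitude 0.
(|011⟩, |111⟩): (a, b) = (0.8315, 0.5555) → (0.9808, 0.1952)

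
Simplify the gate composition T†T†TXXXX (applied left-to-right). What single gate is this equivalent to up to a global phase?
T†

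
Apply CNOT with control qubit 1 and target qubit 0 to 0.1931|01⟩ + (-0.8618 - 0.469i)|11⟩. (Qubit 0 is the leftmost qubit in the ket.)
(-0.8618 - 0.469i)|01⟩ + 0.1931|11⟩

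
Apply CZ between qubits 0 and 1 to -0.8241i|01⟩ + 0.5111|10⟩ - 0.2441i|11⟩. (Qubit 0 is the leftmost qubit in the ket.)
-0.8241i|01⟩ + 0.5111|10⟩ + 0.2441i|11⟩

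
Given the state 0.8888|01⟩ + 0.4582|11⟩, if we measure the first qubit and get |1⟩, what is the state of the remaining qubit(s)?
|1⟩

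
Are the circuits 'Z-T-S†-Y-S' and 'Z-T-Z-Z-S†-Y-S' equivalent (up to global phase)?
Yes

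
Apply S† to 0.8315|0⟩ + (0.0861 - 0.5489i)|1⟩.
0.8315|0⟩ + (-0.5489 - 0.0861i)|1⟩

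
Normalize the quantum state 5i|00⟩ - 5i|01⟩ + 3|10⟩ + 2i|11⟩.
0.6299i|00⟩ - 0.6299i|01⟩ + 1/√7|10⟩ + 0.252i|11⟩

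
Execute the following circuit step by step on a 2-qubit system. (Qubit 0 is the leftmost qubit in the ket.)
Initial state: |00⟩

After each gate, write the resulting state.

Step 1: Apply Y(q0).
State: i|10⟩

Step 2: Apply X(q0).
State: i|00⟩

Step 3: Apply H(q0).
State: (1/√2)i|00⟩ + (1/√2)i|10⟩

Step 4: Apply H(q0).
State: i|00⟩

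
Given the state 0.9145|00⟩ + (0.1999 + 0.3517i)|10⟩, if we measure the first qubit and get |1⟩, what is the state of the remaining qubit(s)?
(0.4941 + 0.8694i)|0⟩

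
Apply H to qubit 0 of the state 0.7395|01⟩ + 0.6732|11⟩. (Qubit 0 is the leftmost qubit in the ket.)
0.9989|01⟩ + 0.04688|11⟩

H on qubit 0 mixes each pair of kets that differ only in qubit 0: amplitudes (a, b) of (|…0…⟩, |…1…⟩) become ((a + b)/√2, (a − b)/√2). Kets absent from the input have amplitude 0.
(|01⟩, |11⟩): (a, b) = (0.7395, 0.6732) → (0.9989, 0.04688)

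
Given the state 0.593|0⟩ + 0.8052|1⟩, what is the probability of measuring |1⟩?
0.6483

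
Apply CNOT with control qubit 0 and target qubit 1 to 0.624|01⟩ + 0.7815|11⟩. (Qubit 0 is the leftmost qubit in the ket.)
0.624|01⟩ + 0.7815|10⟩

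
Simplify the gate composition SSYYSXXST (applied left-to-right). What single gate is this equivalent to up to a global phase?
T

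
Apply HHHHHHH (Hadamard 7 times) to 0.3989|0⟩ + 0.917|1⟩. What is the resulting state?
0.9305|0⟩ - 0.3664|1⟩

H² = I, so H^7 = H: a single Hadamard. With (a, b) = (0.3989, 0.917), H gives ((a + b)/√2, (a − b)/√2) = (0.9305, -0.3664).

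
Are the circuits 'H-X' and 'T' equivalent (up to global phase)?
No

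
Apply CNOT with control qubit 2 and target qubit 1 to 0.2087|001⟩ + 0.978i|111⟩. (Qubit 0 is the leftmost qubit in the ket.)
0.2087|011⟩ + 0.978i|101⟩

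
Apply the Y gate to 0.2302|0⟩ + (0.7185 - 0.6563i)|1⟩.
(-0.6563 - 0.7185i)|0⟩ + 0.2302i|1⟩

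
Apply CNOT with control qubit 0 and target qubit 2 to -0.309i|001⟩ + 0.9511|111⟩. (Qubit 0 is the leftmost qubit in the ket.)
-0.309i|001⟩ + 0.9511|110⟩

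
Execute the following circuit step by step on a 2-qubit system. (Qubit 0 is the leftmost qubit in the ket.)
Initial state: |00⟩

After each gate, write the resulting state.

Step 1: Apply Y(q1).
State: i|01⟩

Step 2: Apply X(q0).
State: i|11⟩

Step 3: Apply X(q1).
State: i|10⟩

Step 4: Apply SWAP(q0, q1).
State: i|01⟩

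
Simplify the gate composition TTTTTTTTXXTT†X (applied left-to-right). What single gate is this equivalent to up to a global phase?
X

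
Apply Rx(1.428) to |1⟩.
-0.6549i|0⟩ + 0.7557|1⟩

Rx(1.428) = [[cos(θ/2), −i·sin(θ/2)], [−i·sin(θ/2), cos(θ/2)]]; θ = 1.428, cos(θ/2) ≈ 0.755748, sin(θ/2) ≈ 0.654862.
With a = amp(|0⟩) = 0 and b = amp(|1⟩) = 1:
new amp(|0⟩) = (0.755748)·a + (-0.654862i)·b = -0.6549i
new amp(|1⟩) = (-0.654862i)·a + (0.755748)·b = 0.7557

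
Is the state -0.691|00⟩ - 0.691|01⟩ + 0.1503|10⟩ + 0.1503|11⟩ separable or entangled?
Separable

Writing the state as a|00⟩ + b|01⟩ + c|10⟩ + d|11⟩, it is a product state iff ad − bc = 0.
Here (a, b, c, d) = (-0.691, -0.691, 0.1503, 0.1503): ad − bc = (-0.691)(0.1503) − (-0.691)(0.1503) = 0, so the state is separable.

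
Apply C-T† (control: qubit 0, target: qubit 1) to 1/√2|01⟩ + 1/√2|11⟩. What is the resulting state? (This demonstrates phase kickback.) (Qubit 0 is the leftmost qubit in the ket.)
1/√2|01⟩ + (1/2 - (1/2)i)|11⟩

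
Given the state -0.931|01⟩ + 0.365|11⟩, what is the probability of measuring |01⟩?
0.8668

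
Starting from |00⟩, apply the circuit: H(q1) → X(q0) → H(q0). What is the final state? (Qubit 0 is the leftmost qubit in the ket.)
1/2|00⟩ + 1/2|01⟩ - 1/2|10⟩ - 1/2|11⟩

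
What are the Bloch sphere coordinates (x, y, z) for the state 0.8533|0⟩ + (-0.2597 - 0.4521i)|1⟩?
(-0.4432, -0.7716, 0.4563)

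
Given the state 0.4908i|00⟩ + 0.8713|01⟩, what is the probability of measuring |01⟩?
0.7592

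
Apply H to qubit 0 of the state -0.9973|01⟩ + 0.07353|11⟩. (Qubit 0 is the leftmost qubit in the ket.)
-0.6532|01⟩ - 0.7572|11⟩

H on qubit 0 mixes each pair of kets that differ only in qubit 0: amplitudes (a, b) of (|…0…⟩, |…1…⟩) become ((a + b)/√2, (a − b)/√2). Kets absent from the input have amplitude 0.
(|01⟩, |11⟩): (a, b) = (-0.9973, 0.07353) → (-0.6532, -0.7572)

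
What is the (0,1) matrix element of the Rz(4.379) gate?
0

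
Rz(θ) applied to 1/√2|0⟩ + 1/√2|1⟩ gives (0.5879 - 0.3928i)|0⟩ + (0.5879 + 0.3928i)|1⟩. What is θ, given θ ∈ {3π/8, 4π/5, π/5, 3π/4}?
3π/8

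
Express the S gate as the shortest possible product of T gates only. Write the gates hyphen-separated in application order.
T-T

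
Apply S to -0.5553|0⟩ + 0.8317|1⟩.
-0.5553|0⟩ + 0.8317i|1⟩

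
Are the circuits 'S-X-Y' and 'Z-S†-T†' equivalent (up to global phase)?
No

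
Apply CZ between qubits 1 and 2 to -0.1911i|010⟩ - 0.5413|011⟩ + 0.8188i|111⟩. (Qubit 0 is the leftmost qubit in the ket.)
-0.1911i|010⟩ + 0.5413|011⟩ - 0.8188i|111⟩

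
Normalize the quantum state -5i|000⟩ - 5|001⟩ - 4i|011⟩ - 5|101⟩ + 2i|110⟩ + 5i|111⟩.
-0.4564i|000⟩ - 0.4564|001⟩ - 0.3651i|011⟩ - 0.4564|101⟩ + 0.1826i|110⟩ + 0.4564i|111⟩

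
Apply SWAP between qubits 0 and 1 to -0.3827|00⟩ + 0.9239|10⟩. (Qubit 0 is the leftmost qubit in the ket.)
-0.3827|00⟩ + 0.9239|01⟩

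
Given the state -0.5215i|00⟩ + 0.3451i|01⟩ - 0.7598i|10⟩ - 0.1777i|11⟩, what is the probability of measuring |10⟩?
0.5773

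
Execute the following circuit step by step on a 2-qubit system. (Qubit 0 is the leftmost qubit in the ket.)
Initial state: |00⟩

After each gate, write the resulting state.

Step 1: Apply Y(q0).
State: i|10⟩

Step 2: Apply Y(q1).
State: -|11⟩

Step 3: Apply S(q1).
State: -i|11⟩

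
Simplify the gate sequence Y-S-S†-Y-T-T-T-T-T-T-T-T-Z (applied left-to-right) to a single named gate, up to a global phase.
Z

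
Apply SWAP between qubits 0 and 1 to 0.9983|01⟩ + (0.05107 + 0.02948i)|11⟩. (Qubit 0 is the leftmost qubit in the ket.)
0.9983|10⟩ + (0.05107 + 0.02948i)|11⟩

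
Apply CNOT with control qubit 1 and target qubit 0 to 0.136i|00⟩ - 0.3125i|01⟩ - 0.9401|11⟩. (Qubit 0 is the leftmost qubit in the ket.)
0.136i|00⟩ - 0.9401|01⟩ - 0.3125i|11⟩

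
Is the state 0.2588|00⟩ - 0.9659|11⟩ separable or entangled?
Entangled

Writing the state as a|00⟩ + b|01⟩ + c|10⟩ + d|11⟩, it is a product state iff ad − bc = 0.
Here (a, b, c, d) = (0.2588, 0, 0, -0.9659): ad − bc = (0.2588)(-0.9659) − (0)(0) = -0.25 ≠ 0, so the state is entangled.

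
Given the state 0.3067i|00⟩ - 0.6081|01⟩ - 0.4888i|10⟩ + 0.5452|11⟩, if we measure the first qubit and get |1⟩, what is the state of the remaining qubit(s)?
-0.6675i|0⟩ + 0.7446|1⟩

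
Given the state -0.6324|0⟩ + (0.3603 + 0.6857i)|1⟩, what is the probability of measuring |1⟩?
0.6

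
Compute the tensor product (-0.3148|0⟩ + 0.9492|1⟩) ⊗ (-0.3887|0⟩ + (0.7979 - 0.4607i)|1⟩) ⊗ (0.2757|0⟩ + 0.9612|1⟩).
0.03374|000⟩ + 0.1176|001⟩ + (-0.06925 + 0.03998i)|010⟩ + (-0.2414 + 0.1394i)|011⟩ - 0.1017|100⟩ - 0.3546|101⟩ + (0.2088 - 0.1206i)|110⟩ + (0.728 - 0.4203i)|111⟩

amp(|b₁b₂…⟩) = product of the factor amplitudes for bits b₁, b₂, …; only kets whose every factor amplitude is nonzero survive.
|000⟩: (-0.3148)(-0.3887)(0.2757) = 0.03374
|001⟩: (-0.3148)(-0.3887)(0.9612) = 0.1176
|010⟩: (-0.3148)(0.7979 - 0.4607i)(0.2757) = (-0.06925 + 0.03998i)
|011⟩: (-0.3148)(0.7979 - 0.4607i)(0.9612) = (-0.2414 + 0.1394i)
|100⟩: (0.9492)(-0.3887)(0.2757) = -0.1017
|101⟩: (0.9492)(-0.3887)(0.9612) = -0.3546
|110⟩: (0.9492)(0.7979 - 0.4607i)(0.2757) = (0.2088 - 0.1206i)
|111⟩: (0.9492)(0.7979 - 0.4607i)(0.9612) = (0.728 - 0.4203i)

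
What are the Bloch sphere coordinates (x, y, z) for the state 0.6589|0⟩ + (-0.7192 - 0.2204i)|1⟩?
(-0.9478, -0.2904, -0.1317)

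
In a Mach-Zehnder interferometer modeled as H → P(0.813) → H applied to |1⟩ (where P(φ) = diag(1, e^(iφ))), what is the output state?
(0.1563 - 0.3632i)|0⟩ + (0.8437 + 0.3632i)|1⟩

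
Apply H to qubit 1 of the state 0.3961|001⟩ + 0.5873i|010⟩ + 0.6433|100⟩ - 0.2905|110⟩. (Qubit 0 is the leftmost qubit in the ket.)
0.4153i|000⟩ + 0.2801|001⟩ - 0.4153i|010⟩ + 0.2801|011⟩ + 0.2495|100⟩ + 0.6603|110⟩

H on qubit 1 mixes each pair of kets that differ only in qubit 1: amplitudes (a, b) of (|…0…⟩, |…1…⟩) become ((a + b)/√2, (a − b)/√2). Kets absent from the input have amplitude 0.
(|000⟩, |010⟩): (a, b) = (0, 0.5873i) → (0.4153i, -0.4153i)
(|001⟩, |011⟩): (a, b) = (0.3961, 0) → (0.2801, 0.2801)
(|100⟩, |110⟩): (a, b) = (0.6433, -0.2905) → (0.2495, 0.6603)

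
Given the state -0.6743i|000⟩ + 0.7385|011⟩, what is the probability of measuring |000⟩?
0.4547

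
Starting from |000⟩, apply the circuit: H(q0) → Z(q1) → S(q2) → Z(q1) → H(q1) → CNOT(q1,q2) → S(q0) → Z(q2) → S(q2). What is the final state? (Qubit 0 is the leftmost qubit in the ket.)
1/2|000⟩ - (1/2)i|011⟩ + (1/2)i|100⟩ + 1/2|111⟩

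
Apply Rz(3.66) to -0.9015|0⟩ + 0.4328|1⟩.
(0.2311 + 0.8714i)|0⟩ + (-0.1109 + 0.4183i)|1⟩

Rz(3.66) = [[e^(−iθ/2), 0], [0, e^(iθ/2)]] with e^(±iθ/2) = cos(θ/2) ± i·sin(θ/2); θ = 3.66, cos(θ/2) ≈ -0.256311, sin(θ/2) ≈ 0.966594.
With a = amp(|0⟩) = -0.9015 and b = amp(|1⟩) = 0.4328:
new amp(|0⟩) = (-0.256311 - 0.966594i)·a = (0.2311 + 0.8714i)
new amp(|1⟩) = (-0.256311 + 0.966594i)·b = (-0.1109 + 0.4183i)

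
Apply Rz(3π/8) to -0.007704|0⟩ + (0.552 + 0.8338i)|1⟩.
(-0.006406 + 0.00428i)|0⟩ + (-0.004263 + i)|1⟩

Rz(3π/8) = [[e^(−iθ/2), 0], [0, e^(iθ/2)]] with e^(±iθ/2) = cos(θ/2) ± i·sin(θ/2); θ = 3π/8, cos(θ/2) ≈ 0.83147, sin(θ/2) ≈ 0.55557.
With a = amp(|0⟩) = -0.007704 and b = amp(|1⟩) = (0.552 + 0.8338i):
new amp(|0⟩) = (0.83147 - 0.55557i)·a = (-0.006406 + 0.00428i)
new amp(|1⟩) = (0.83147 + 0.55557i)·b = (-0.004263 + i)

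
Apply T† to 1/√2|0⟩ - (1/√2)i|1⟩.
1/√2|0⟩ + (-1/2 - (1/2)i)|1⟩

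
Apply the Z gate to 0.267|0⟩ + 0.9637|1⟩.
0.267|0⟩ - 0.9637|1⟩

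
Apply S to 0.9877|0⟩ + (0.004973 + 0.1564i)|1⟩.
0.9877|0⟩ + (-0.1564 + 0.004973i)|1⟩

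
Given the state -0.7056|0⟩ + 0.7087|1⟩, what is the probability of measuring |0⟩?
0.4979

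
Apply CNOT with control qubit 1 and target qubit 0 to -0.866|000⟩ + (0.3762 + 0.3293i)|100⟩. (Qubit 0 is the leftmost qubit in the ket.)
-0.866|000⟩ + (0.3762 + 0.3293i)|100⟩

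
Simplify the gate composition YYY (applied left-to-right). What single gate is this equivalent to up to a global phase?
Y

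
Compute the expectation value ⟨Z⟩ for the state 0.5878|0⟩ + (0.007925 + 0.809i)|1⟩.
-0.309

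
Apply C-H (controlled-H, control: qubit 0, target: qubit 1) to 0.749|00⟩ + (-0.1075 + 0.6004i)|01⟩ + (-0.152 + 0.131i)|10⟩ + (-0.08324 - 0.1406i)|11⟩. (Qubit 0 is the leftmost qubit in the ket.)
0.749|00⟩ + (-0.1075 + 0.6004i)|01⟩ + (-0.1663 - 0.006788i)|10⟩ + (-0.04862 + 0.1921i)|11⟩

C-H leaves the control-|0⟩ kets |00⟩, |01⟩ unchanged and applies H to qubit 1 on the control-|1⟩ pair (|10⟩, |11⟩).
H = [[1/√2, 1/√2], [1/√2, -1/√2]].
With a = amp(|10⟩) = (-0.152 + 0.131i) and b = amp(|11⟩) = (-0.08324 - 0.1406i):
new amp(|10⟩) = (1/√2)·a + (1/√2)·b = (-0.1663 - 0.006788i)
new amp(|11⟩) = (1/√2)·a + (-1/√2)·b = (-0.04862 + 0.1921i)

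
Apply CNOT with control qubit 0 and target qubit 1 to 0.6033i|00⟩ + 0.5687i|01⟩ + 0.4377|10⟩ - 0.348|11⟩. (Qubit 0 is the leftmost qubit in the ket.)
0.6033i|00⟩ + 0.5687i|01⟩ - 0.348|10⟩ + 0.4377|11⟩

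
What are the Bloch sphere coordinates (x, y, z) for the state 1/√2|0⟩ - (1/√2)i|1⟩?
(0, -1, 0)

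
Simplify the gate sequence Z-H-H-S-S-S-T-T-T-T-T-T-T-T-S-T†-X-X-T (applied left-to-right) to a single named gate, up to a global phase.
Z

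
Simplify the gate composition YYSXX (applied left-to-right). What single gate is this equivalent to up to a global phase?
S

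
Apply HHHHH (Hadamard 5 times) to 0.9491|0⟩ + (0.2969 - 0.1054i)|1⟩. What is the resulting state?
(0.8811 - 0.07453i)|0⟩ + (0.4612 + 0.07453i)|1⟩

H² = I, so H^5 = H: a single Hadamard. With (a, b) = (0.9491, (0.2969 - 0.1054i)), H gives ((a + b)/√2, (a − b)/√2) = ((0.8811 - 0.07453i), (0.4612 + 0.07453i)).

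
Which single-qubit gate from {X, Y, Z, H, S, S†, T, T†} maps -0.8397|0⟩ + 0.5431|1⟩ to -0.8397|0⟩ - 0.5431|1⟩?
Z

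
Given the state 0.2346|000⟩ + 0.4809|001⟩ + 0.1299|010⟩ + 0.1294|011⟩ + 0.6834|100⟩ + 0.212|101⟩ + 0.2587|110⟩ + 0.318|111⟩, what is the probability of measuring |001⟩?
0.2313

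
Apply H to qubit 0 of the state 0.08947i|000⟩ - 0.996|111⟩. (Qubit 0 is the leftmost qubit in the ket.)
0.06326i|000⟩ - 0.7043|011⟩ + 0.06326i|100⟩ + 0.7043|111⟩

H on qubit 0 mixes each pair of kets that differ only in qubit 0: amplitudes (a, b) of (|…0…⟩, |…1…⟩) become ((a + b)/√2, (a − b)/√2). Kets absent from the input have amplitude 0.
(|000⟩, |100⟩): (a, b) = (0.08947i, 0) → (0.06326i, 0.06326i)
(|011⟩, |111⟩): (a, b) = (0, -0.996) → (-0.7043, 0.7043)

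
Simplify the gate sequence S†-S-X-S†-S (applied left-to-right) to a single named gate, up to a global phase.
X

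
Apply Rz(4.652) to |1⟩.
(-0.6854 + 0.7281i)|1⟩

Rz(4.652) = [[e^(−iθ/2), 0], [0, e^(iθ/2)]] with e^(±iθ/2) = cos(θ/2) ± i·sin(θ/2); θ = 4.652, cos(θ/2) ≈ -0.685437, sin(θ/2) ≈ 0.728132.
With a = amp(|0⟩) = 0 and b = amp(|1⟩) = 1:
new amp(|0⟩) = (-0.685437 - 0.728132i)·a = 0
new amp(|1⟩) = (-0.685437 + 0.728132i)·b = (-0.6854 + 0.7281i)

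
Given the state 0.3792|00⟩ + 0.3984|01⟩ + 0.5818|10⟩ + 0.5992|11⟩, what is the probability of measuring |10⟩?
0.3385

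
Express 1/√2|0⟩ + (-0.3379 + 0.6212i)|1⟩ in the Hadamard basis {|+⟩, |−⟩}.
(0.2611 + 0.4393i)|+⟩ + (0.7389 - 0.4393i)|−⟩

With |ψ⟩ = α|0⟩ + β|1⟩, the Hadamard-basis coefficients are ⟨+|ψ⟩ = (α + β)/√2 and ⟨−|ψ⟩ = (α − β)/√2.
Here α = 1/√2, β = (-0.3379 + 0.6212i): (α + β)/√2 = (0.2611 + 0.4393i), (α − β)/√2 = (0.7389 - 0.4393i).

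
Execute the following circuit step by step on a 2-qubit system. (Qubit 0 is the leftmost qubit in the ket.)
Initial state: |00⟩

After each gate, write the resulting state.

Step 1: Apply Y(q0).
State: i|10⟩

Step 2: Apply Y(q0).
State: |00⟩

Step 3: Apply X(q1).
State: |01⟩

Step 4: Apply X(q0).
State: |11⟩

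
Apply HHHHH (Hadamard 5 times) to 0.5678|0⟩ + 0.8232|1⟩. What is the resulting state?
0.9836|0⟩ - 0.1806|1⟩

H² = I, so H^5 = H: a single Hadamard. With (a, b) = (0.5678, 0.8232), H gives ((a + b)/√2, (a − b)/√2) = (0.9836, -0.1806).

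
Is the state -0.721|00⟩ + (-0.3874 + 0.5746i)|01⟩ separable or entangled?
Separable

Writing the state as a|00⟩ + b|01⟩ + c|10⟩ + d|11⟩, it is a product state iff ad − bc = 0.
Here (a, b, c, d) = (-0.721, (-0.3874 + 0.5746i), 0, 0): ad − bc = (-0.721)(0) − (-0.3874 + 0.5746i)(0) = 0, so the state is separable.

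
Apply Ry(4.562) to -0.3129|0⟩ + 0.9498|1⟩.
-0.5162|0⟩ - 0.8565|1⟩

Ry(4.562) = [[cos(θ/2), −sin(θ/2)], [sin(θ/2), cos(θ/2)]]; θ = 4.562, cos(θ/2) ≈ -0.651988, sin(θ/2) ≈ 0.758229.
With a = amp(|0⟩) = -0.3129 and b = amp(|1⟩) = 0.9498:
new amp(|0⟩) = (-0.651988)·a + (-0.758229)·b = -0.5162
new amp(|1⟩) = (0.758229)·a + (-0.651988)·b = -0.8565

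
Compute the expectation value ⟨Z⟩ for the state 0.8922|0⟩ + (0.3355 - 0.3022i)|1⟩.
0.5921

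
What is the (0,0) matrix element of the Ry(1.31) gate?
0.793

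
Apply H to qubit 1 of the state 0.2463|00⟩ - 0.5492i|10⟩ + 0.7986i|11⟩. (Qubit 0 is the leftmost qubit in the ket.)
0.1742|00⟩ + 0.1742|01⟩ + 0.1764i|10⟩ - 0.953i|11⟩

H on qubit 1 mixes each pair of kets that differ only in qubit 1: amplitudes (a, b) of (|…0…⟩, |…1…⟩) become ((a + b)/√2, (a − b)/√2). Kets absent from the input have amplitude 0.
(|00⟩, |01⟩): (a, b) = (0.2463, 0) → (0.1742, 0.1742)
(|10⟩, |11⟩): (a, b) = (-0.5492i, 0.7986i) → (0.1764i, -0.953i)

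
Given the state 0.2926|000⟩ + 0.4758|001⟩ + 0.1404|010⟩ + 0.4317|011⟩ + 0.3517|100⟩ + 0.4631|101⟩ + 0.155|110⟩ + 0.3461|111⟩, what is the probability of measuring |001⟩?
0.2264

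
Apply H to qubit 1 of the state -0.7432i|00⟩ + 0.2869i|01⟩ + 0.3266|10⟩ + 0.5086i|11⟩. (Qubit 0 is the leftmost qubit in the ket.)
-0.3227i|00⟩ - 0.7284i|01⟩ + (0.2309 + 0.3596i)|10⟩ + (0.2309 - 0.3596i)|11⟩

H on qubit 1 mixes each pair of kets that differ only in qubit 1: amplitudes (a, b) of (|…0…⟩, |…1…⟩) become ((a + b)/√2, (a − b)/√2). Kets absent from the input have amplitude 0.
(|00⟩, |01⟩): (a, b) = (-0.7432i, 0.2869i) → (-0.3227i, -0.7284i)
(|10⟩, |11⟩): (a, b) = (0.3266, 0.5086i) → ((0.2309 + 0.3596i), (0.2309 - 0.3596i))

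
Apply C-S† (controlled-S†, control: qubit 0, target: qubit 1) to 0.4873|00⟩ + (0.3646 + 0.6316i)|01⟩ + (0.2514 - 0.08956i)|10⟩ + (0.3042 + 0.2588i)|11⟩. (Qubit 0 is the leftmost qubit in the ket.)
0.4873|00⟩ + (0.3646 + 0.6316i)|01⟩ + (0.2514 - 0.08956i)|10⟩ + (0.2588 - 0.3042i)|11⟩

C-S† leaves the control-|0⟩ kets |00⟩, |01⟩ unchanged and applies S† to qubit 1 on the control-|1⟩ pair (|10⟩, |11⟩).
S† = [[1, 0], [0, -i]].
With a = amp(|10⟩) = (0.2514 - 0.08956i) and b = amp(|11⟩) = (0.3042 + 0.2588i):
new amp(|10⟩) = (1)·a = (0.2514 - 0.08956i)
new amp(|11⟩) = (-i)·b = (0.2588 - 0.3042i)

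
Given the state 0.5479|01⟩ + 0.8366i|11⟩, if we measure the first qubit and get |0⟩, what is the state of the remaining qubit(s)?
|1⟩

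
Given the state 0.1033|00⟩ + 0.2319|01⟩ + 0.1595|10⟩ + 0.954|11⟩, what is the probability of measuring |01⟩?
0.05378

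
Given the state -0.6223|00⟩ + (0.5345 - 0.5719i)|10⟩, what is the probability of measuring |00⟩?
0.3873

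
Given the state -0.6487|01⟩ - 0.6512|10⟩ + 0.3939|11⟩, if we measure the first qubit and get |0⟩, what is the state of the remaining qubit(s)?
-|1⟩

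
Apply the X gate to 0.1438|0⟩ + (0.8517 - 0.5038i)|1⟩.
(0.8517 - 0.5038i)|0⟩ + 0.1438|1⟩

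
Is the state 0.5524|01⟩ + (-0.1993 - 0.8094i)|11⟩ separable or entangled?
Separable

Writing the state as a|00⟩ + b|01⟩ + c|10⟩ + d|11⟩, it is a product state iff ad − bc = 0.
Here (a, b, c, d) = (0, 0.5524, 0, (-0.1993 - 0.8094i)): ad − bc = (0)(-0.1993 - 0.8094i) − (0.5524)(0) = 0, so the state is separable.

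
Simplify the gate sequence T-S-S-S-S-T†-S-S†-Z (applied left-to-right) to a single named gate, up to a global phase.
Z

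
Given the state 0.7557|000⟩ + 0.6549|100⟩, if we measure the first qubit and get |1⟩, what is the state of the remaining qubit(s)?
|00⟩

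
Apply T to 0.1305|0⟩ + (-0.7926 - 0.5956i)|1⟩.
0.1305|0⟩ + (-0.1393 - 0.9816i)|1⟩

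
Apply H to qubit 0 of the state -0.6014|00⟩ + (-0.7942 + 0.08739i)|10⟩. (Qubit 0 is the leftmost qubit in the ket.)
(-0.9868 + 0.06179i)|00⟩ + (0.1363 - 0.06179i)|10⟩

H on qubit 0 mixes each pair of kets that differ only in qubit 0: amplitudes (a, b) of (|…0…⟩, |…1…⟩) become ((a + b)/√2, (a − b)/√2). Kets absent from the input have amplitude 0.
(|00⟩, |10⟩): (a, b) = (-0.6014, (-0.7942 + 0.08739i)) → ((-0.9868 + 0.06179i), (0.1363 - 0.06179i))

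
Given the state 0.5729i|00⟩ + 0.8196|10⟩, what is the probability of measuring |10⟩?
0.6717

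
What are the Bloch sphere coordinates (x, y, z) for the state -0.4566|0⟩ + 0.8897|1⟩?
(-0.8125, 0, -0.5831)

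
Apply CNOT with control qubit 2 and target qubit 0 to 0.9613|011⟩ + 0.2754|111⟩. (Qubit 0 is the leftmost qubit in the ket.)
0.2754|011⟩ + 0.9613|111⟩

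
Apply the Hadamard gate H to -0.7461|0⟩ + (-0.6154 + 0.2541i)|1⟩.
(-0.9627 + 0.1797i)|0⟩ + (-0.09242 - 0.1797i)|1⟩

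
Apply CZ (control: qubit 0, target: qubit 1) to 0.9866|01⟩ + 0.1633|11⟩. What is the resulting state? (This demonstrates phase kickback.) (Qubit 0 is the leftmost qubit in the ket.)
0.9866|01⟩ - 0.1633|11⟩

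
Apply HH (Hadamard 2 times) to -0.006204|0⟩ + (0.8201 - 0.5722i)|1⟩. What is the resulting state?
-0.006204|0⟩ + (0.8201 - 0.5722i)|1⟩

H² = I, so an even number of Hadamards cancels: H^2 = I and the state is unchanged.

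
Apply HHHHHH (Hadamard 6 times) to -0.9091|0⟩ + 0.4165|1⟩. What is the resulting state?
-0.9091|0⟩ + 0.4165|1⟩

H² = I, so an even number of Hadamards cancels: H^6 = I and the state is unchanged.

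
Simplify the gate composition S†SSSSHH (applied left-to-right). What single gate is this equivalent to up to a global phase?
S†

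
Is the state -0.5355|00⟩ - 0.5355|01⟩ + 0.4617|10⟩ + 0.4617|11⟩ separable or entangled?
Separable

Writing the state as a|00⟩ + b|01⟩ + c|10⟩ + d|11⟩, it is a product state iff ad − bc = 0.
Here (a, b, c, d) = (-0.5355, -0.5355, 0.4617, 0.4617): ad − bc = (-0.5355)(0.4617) − (-0.5355)(0.4617) = 0, so the state is separable.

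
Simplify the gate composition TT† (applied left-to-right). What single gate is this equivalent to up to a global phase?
I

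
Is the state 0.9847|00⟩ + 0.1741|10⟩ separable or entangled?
Separable

Writing the state as a|00⟩ + b|01⟩ + c|10⟩ + d|11⟩, it is a product state iff ad − bc = 0.
Here (a, b, c, d) = (0.9847, 0, 0.1741, 0): ad − bc = (0.9847)(0) − (0)(0.1741) = 0, so the state is separable.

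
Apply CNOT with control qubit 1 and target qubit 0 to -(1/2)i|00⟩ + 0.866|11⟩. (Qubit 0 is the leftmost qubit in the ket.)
-(1/2)i|00⟩ + 0.866|01⟩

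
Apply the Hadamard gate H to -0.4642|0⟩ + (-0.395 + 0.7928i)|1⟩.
(-0.6075 + 0.5606i)|0⟩ + (-0.04893 - 0.5606i)|1⟩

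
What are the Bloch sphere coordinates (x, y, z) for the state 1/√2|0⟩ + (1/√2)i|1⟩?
(0, 1, 0)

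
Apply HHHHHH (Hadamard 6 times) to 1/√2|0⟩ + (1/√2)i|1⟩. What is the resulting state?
1/√2|0⟩ + (1/√2)i|1⟩

H² = I, so an even number of Hadamards cancels: H^6 = I and the state is unchanged.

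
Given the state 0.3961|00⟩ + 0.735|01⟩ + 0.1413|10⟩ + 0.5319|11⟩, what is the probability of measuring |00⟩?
0.1569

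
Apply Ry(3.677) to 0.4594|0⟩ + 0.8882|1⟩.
-0.9781|0⟩ + 0.2081|1⟩

Ry(3.677) = [[cos(θ/2), −sin(θ/2)], [sin(θ/2), cos(θ/2)]]; θ = 3.677, cos(θ/2) ≈ -0.264518, sin(θ/2) ≈ 0.964381.
With a = amp(|0⟩) = 0.4594 and b = amp(|1⟩) = 0.8882:
new amp(|0⟩) = (-0.264518)·a + (-0.964381)·b = -0.9781
new amp(|1⟩) = (0.964381)·a + (-0.264518)·b = 0.2081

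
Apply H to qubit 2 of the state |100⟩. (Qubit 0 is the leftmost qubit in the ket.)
1/√2|100⟩ + 1/√2|101⟩

H on qubit 2 mixes each pair of kets that differ only in qubit 2: amplitudes (a, b) of (|…0…⟩, |…1…⟩) become ((a + b)/√2, (a − b)/√2). Kets absent from the input have amplitude 0.
(|100⟩, |101⟩): (a, b) = (1, 0) → (1/√2, 1/√2)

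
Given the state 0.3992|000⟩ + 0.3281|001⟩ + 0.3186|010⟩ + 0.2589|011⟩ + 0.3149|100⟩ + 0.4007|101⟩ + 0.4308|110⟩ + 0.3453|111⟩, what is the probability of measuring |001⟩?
0.1076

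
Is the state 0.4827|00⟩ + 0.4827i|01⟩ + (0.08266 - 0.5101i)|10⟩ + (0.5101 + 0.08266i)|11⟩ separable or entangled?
Separable

Writing the state as a|00⟩ + b|01⟩ + c|10⟩ + d|11⟩, it is a product state iff ad − bc = 0.
Here (a, b, c, d) = (0.4827, 0.4827i, (0.08266 - 0.5101i), (0.5101 + 0.08266i)): ad − bc = (0.4827)(0.5101 + 0.08266i) − (0.4827i)(0.08266 - 0.5101i) = 0, so the state is separable.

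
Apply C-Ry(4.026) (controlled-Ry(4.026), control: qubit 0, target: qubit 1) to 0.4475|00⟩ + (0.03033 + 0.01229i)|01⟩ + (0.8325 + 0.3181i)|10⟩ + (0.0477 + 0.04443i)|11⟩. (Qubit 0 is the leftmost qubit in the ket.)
0.4475|00⟩ + (0.03033 + 0.01229i)|01⟩ + (-0.3994 - 0.1763i)|10⟩ + (0.732 + 0.2685i)|11⟩

C-Ry(4.026) leaves the control-|0⟩ kets |00⟩, |01⟩ unchanged and applies Ry(4.026) to qubit 1 on the control-|1⟩ pair (|10⟩, |11⟩).
Ry(4.026) = [[cos(θ/2), −sin(θ/2)], [sin(θ/2), cos(θ/2)]]; θ = 4.026, cos(θ/2) ≈ -0.427932, sin(θ/2) ≈ 0.903811.
With a = amp(|10⟩) = (0.8325 + 0.3181i) and b = amp(|11⟩) = (0.0477 + 0.04443i):
new amp(|10⟩) = (-0.427932)·a + (-0.903811)·b = (-0.3994 - 0.1763i)
new amp(|11⟩) = (0.903811)·a + (-0.427932)·b = (0.732 + 0.2685i)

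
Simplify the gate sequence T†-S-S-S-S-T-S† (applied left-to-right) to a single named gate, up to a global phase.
S†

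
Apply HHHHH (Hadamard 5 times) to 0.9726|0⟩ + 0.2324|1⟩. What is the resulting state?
0.8521|0⟩ + 0.5234|1⟩

H² = I, so H^5 = H: a single Hadamard. With (a, b) = (0.9726, 0.2324), H gives ((a + b)/√2, (a − b)/√2) = (0.8521, 0.5234).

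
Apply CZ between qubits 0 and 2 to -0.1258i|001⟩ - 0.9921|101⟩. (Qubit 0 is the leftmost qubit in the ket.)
-0.1258i|001⟩ + 0.9921|101⟩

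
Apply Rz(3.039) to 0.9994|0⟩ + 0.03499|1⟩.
(0.05124 - 0.9981i)|0⟩ + (0.001794 + 0.03494i)|1⟩

Rz(3.039) = [[e^(−iθ/2), 0], [0, e^(iθ/2)]] with e^(±iθ/2) = cos(θ/2) ± i·sin(θ/2); θ = 3.039, cos(θ/2) ≈ 0.0512738, sin(θ/2) ≈ 0.998685.
With a = amp(|0⟩) = 0.9994 and b = amp(|1⟩) = 0.03499:
new amp(|0⟩) = (0.0512738 - 0.998685i)·a = (0.05124 - 0.9981i)
new amp(|1⟩) = (0.0512738 + 0.998685i)·b = (0.001794 + 0.03494i)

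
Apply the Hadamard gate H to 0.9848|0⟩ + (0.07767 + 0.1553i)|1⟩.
(0.7513 + 0.1098i)|0⟩ + (0.6414 - 0.1098i)|1⟩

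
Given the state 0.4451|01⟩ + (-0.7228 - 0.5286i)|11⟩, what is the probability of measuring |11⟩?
0.8019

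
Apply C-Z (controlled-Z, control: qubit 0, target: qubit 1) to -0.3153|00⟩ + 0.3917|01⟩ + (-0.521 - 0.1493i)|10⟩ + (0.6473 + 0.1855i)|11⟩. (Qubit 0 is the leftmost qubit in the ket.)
-0.3153|00⟩ + 0.3917|01⟩ + (-0.521 - 0.1493i)|10⟩ + (-0.6473 - 0.1855i)|11⟩

C-Z leaves the control-|0⟩ kets |00⟩, |01⟩ unchanged and applies Z to qubit 1 on the control-|1⟩ pair (|10⟩, |11⟩).
Z = [[1, 0], [0, -1]].
With a = amp(|10⟩) = (-0.521 - 0.1493i) and b = amp(|11⟩) = (0.6473 + 0.1855i):
new amp(|10⟩) = (1)·a = (-0.521 - 0.1493i)
new amp(|11⟩) = (-1)·b = (-0.6473 - 0.1855i)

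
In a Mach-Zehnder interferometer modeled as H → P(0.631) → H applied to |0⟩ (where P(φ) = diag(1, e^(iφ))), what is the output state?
(0.9037 + 0.295i)|0⟩ + (0.09628 - 0.295i)|1⟩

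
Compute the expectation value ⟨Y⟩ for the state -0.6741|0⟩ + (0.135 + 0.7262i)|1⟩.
-0.9791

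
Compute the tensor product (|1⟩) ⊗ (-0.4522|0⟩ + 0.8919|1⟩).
-0.4522|10⟩ + 0.8919|11⟩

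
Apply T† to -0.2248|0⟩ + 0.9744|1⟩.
-0.2248|0⟩ + (0.689 - 0.689i)|1⟩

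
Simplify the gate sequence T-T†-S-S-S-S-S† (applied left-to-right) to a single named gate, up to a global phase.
S†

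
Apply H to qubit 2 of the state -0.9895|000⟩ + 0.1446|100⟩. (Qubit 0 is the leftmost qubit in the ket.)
-0.6997|000⟩ - 0.6997|001⟩ + 0.1022|100⟩ + 0.1022|101⟩

H on qubit 2 mixes each pair of kets that differ only in qubit 2: amplitudes (a, b) of (|…0…⟩, |…1…⟩) become ((a + b)/√2, (a − b)/√2). Kets absent from the input have amplitude 0.
(|000⟩, |001⟩): (a, b) = (-0.9895, 0) → (-0.6997, -0.6997)
(|100⟩, |101⟩): (a, b) = (0.1446, 0) → (0.1022, 0.1022)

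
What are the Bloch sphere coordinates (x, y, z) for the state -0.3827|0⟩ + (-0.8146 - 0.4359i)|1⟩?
(0.6235, 0.3336, -0.7071)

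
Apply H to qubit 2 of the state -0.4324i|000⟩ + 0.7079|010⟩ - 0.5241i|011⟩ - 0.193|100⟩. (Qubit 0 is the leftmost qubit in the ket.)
-0.3058i|000⟩ - 0.3058i|001⟩ + (0.5006 - 0.3706i)|010⟩ + (0.5006 + 0.3706i)|011⟩ - 0.1365|100⟩ - 0.1365|101⟩

H on qubit 2 mixes each pair of kets that differ only in qubit 2: amplitudes (a, b) of (|…0…⟩, |…1…⟩) become ((a + b)/√2, (a − b)/√2). Kets absent from the input have amplitude 0.
(|000⟩, |001⟩): (a, b) = (-0.4324i, 0) → (-0.3058i, -0.3058i)
(|010⟩, |011⟩): (a, b) = (0.7079, -0.5241i) → ((0.5006 - 0.3706i), (0.5006 + 0.3706i))
(|100⟩, |101⟩): (a, b) = (-0.193, 0) → (-0.1365, -0.1365)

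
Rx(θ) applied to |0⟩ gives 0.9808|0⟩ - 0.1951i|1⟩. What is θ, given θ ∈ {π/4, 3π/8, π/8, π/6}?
π/8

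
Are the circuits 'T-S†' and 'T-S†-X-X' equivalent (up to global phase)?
Yes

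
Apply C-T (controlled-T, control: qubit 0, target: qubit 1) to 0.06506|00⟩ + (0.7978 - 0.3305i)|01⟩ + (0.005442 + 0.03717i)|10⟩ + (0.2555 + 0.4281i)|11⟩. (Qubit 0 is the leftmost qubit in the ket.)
0.06506|00⟩ + (0.7978 - 0.3305i)|01⟩ + (0.005442 + 0.03717i)|10⟩ + (-0.122 + 0.4834i)|11⟩

C-T leaves the control-|0⟩ kets |00⟩, |01⟩ unchanged and applies T to qubit 1 on the control-|1⟩ pair (|10⟩, |11⟩).
T = [[1, 0], [0, (1/√2 + (1/√2)i)]].
With a = amp(|10⟩) = (0.005442 + 0.03717i) and b = amp(|11⟩) = (0.2555 + 0.4281i):
new amp(|10⟩) = (1)·a = (0.005442 + 0.03717i)
new amp(|11⟩) = (1/√2 + (1/√2)i)·b = (-0.122 + 0.4834i)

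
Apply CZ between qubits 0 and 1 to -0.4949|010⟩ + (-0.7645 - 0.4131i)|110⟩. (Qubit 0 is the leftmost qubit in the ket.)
-0.4949|010⟩ + (0.7645 + 0.4131i)|110⟩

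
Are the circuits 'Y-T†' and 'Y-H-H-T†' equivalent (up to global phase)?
Yes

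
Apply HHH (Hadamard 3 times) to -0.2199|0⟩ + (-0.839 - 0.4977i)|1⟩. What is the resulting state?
(-0.7488 - 0.3519i)|0⟩ + (0.4378 + 0.3519i)|1⟩

H² = I, so H^3 = H: a single Hadamard. With (a, b) = (-0.2199, (-0.839 - 0.4977i)), H gives ((a + b)/√2, (a − b)/√2) = ((-0.7488 - 0.3519i), (0.4378 + 0.3519i)).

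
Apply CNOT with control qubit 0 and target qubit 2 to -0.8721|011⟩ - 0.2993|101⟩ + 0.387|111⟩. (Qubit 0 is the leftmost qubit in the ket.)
-0.8721|011⟩ - 0.2993|100⟩ + 0.387|110⟩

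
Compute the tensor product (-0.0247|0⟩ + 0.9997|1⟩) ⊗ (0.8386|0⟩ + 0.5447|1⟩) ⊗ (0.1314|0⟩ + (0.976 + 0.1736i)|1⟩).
-0.002722|000⟩ + (-0.02022 - 0.003596i)|001⟩ - 0.001768|010⟩ + (-0.01313 - 0.002336i)|011⟩ + 0.1102|100⟩ + (0.8182 + 0.1455i)|101⟩ + 0.07155|110⟩ + (0.5315 + 0.09453i)|111⟩

amp(|b₁b₂…⟩) = product of the factor amplitudes for bits b₁, b₂, …; only kets whose every factor amplitude is nonzero survive.
|000⟩: (-0.0247)(0.8386)(0.1314) = -0.002722
|001⟩: (-0.0247)(0.8386)(0.976 + 0.1736i) = (-0.02022 - 0.003596i)
|010⟩: (-0.0247)(0.5447)(0.1314) = -0.001768
|011⟩: (-0.0247)(0.5447)(0.976 + 0.1736i) = (-0.01313 - 0.002336i)
|100⟩: (0.9997)(0.8386)(0.1314) = 0.1102
|101⟩: (0.9997)(0.8386)(0.976 + 0.1736i) = (0.8182 + 0.1455i)
|110⟩: (0.9997)(0.5447)(0.1314) = 0.07155
|111⟩: (0.9997)(0.5447)(0.976 + 0.1736i) = (0.5315 + 0.09453i)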